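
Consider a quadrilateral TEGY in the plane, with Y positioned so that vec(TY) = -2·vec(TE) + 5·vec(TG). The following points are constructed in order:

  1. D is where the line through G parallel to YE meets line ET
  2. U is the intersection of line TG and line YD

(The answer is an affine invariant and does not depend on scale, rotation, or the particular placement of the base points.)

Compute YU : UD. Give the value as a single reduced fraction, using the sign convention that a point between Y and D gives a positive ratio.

YU:UD = 10/3

Assign T = (0, 0), E = (1, 0), G = (0, 1), Y = (-2, 5) — the answer is frame-independent, so this choice is without loss of generality.
1. D is where the line through G parallel to YE meets line ET ⇒ D = (3/5, 0)
2. U is the intersection of line TG and line YD ⇒ U = (0, 15/13)
U = Y + t·(D−Y) with t = 10/13, so YU:UD = t:(1−t) = 10/13:3/13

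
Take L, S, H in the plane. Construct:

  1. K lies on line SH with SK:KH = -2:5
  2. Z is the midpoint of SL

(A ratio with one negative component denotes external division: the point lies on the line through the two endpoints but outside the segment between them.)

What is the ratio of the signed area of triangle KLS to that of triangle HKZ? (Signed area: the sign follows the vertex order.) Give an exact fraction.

Choose coordinates L = (0, 0), S = (1, 0), H = (0, 1).
1. K lies on line SH with SK:KH = -2:5 ⇒ K = (5/3, -2/3)
2. Z is the midpoint of SL ⇒ Z = (1/2, 0)
2·[KLS] = -2/3, 2·[HKZ] = -5/6
[KLS]:[HKZ] = -2/3:-5/6 = 4/5

[KLS]:[HKZ] = 4/5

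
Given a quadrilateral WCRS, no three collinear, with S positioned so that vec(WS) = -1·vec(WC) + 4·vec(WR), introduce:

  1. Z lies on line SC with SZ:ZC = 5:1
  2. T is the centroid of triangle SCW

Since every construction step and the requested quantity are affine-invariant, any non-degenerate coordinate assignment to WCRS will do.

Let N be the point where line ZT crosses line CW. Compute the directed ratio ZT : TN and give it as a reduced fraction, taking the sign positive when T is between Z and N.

Work in coordinates with W = (0, 0), C = (1, 0), R = (0, 1), S = (-1, 4).
1. Z lies on line SC with SZ:ZC = 5:1 ⇒ Z = (2/3, 2/3)
2. T is the centroid of triangle SCW ⇒ T = (0, 4/3)
line ZT meets CW at N = (4/3, 0)
T = Z + t·(N−Z) with t = -1, so ZT:TN = -1:2

ZT:TN = -1/2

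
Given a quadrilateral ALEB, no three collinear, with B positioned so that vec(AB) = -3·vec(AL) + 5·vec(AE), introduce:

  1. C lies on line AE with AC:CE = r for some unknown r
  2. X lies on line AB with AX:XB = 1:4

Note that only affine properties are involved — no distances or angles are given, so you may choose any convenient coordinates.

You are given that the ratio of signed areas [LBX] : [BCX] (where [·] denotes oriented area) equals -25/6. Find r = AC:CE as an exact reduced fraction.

r = 2/3

Set A = (0, 0), L = (1, 0), E = (0, 1), B = (-3, 5); any affine frame gives the same invariant.
1. With AC:CE = r, write λ = r/(r+1) so C = A + λ·(E−A); C is affine-linear in λ
2. X lies on line AB with AX:XB = 1:4 ⇒ X = (-3/5, 1)
Every point depending on C is an affine combination of C and λ-independent points, so each such coordinate is linear in λ; the λ² term in each signed area is a multiple of (E−A)×(E−A) = 0, so 2·[LBX] and 2·[BCX] are each linear in λ. Evaluating at λ=0 and λ=1:
  2·[LBX] = 4,   2·[BCX] = -12/5·λ
So [LBX]:[BCX] = (4) / (-12/5·λ). Setting this equal to -25/6:
  4 = -25/6·(-12/5·λ)  ⇒  λ = 2/5
Then r = λ/(1−λ) = (2/5)/(3/5) = 2/3. Check: with r = 2/3, C = (0, 2/5) and [LBX]:[BCX] = -25/6 as required.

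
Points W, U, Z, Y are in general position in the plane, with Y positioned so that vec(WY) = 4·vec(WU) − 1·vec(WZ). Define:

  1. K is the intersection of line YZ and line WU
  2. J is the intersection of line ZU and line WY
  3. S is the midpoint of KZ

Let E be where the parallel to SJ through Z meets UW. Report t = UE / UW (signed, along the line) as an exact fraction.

Assign W = (0, 0), U = (1, 0), Z = (0, 1), Y = (4, -1) — the answer is frame-independent, so this choice is without loss of generality.
1. K is the intersection of line YZ and line WU ⇒ K = (2, 0)
2. J is the intersection of line ZU and line WY ⇒ J = (4/3, -1/3)
3. S is the midpoint of KZ ⇒ S = (1, 1/2)
through Z parallel to SJ: direction (1/3, -5/6); meets UW at E = (2/5, 0)
E = U + t·(W−U) with t = 3/5

t = 3/5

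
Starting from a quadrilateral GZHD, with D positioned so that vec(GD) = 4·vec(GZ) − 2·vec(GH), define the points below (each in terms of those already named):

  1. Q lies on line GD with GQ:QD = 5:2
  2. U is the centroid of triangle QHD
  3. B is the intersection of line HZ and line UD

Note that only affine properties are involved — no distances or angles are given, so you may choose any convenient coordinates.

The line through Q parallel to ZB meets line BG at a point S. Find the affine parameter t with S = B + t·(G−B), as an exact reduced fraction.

t = -3/7

Set G = (0, 0), Z = (1, 0), H = (0, 1), D = (4, -2); any affine frame gives the same invariant.
1. Q lies on line GD with GQ:QD = 5:2 ⇒ Q = (20/7, -10/7)
2. U is the centroid of triangle QHD ⇒ U = (16/7, -17/21)
3. B is the intersection of line HZ and line UD ⇒ B = (8/11, 3/11)
through Q parallel to ZB: direction (-3/11, 3/11); meets BG at S = (80/77, 30/77)
S = B + t·(G−B) with t = -3/7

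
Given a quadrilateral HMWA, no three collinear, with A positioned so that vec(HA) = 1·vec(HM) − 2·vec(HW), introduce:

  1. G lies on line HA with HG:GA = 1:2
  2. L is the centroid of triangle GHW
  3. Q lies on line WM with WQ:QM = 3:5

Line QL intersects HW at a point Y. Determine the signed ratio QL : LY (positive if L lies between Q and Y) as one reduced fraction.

Set H = (0, 0), M = (1, 0), W = (0, 1), A = (1, -2); any affine frame gives the same invariant.
1. G lies on line HA with HG:GA = 1:2 ⇒ G = (1/3, -2/3)
2. L is the centroid of triangle GHW ⇒ L = (1/9, 1/9)
3. Q lies on line WM with WQ:QM = 3:5 ⇒ Q = (3/8, 5/8)
line QL meets HW at Y = (0, -2/19)
L = Q + t·(Y−Q) with t = 19/27, so QL:LY = 19/27:8/27

QL:LY = 19/8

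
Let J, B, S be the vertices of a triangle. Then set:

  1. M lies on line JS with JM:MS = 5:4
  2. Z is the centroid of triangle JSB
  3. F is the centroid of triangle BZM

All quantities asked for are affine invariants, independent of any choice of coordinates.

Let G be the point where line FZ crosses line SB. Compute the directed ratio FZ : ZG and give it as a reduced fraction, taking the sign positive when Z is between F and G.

FZ:ZG = -2/9

Choose coordinates J = (0, 0), B = (1, 0), S = (0, 1).
1. M lies on line JS with JM:MS = 5:4 ⇒ M = (0, 5/9)
2. Z is the centroid of triangle JSB ⇒ Z = (1/3, 1/3)
3. F is the centroid of triangle BZM ⇒ F = (4/9, 8/27)
line FZ meets SB at G = (5/6, 1/6)
Z = F + t·(G−F) with t = -2/7, so FZ:ZG = -2/7:9/7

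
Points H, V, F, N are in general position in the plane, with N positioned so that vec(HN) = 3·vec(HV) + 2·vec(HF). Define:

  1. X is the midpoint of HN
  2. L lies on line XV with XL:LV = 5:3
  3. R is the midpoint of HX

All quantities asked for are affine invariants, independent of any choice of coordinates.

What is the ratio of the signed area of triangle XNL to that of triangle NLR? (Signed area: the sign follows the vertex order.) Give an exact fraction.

Set H = (0, 0), V = (1, 0), F = (0, 1), N = (3, 2); any affine frame gives the same invariant.
1. X is the midpoint of HN ⇒ X = (3/2, 1)
2. L lies on line XV with XL:LV = 5:3 ⇒ L = (19/16, 3/8)
3. R is the midpoint of HX ⇒ R = (3/4, 1/2)
2·[XNL] = -5/8, 2·[NLR] = -15/16
[XNL]:[NLR] = -5/8:-15/16 = 2/3

[XNL]:[NLR] = 2/3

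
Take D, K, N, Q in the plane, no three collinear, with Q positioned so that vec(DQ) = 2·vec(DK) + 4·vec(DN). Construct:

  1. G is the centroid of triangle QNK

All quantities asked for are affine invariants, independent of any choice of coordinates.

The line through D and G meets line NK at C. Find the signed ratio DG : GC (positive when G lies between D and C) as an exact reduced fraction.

Choose coordinates D = (0, 0), K = (1, 0), N = (0, 1), Q = (2, 4).
1. G is the centroid of triangle QNK ⇒ G = (1, 5/3)
line DG meets NK at C = (3/8, 5/8)
G = D + t·(C−D) with t = 8/3, so DG:GC = 8/3:-5/3

DG:GC = -8/5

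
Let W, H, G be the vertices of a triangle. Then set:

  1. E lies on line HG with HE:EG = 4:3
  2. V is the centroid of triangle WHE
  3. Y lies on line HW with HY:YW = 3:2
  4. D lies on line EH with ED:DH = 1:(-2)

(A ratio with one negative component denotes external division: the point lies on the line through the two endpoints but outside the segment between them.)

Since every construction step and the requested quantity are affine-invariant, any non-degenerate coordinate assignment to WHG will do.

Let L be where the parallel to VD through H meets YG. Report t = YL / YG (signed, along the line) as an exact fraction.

t = 12/5

Assign W = (0, 0), H = (1, 0), G = (0, 1) — the answer is frame-independent, so this choice is without loss of generality.
1. E lies on line HG with HE:EG = 4:3 ⇒ E = (3/7, 4/7)
2. V is the centroid of triangle WHE ⇒ V = (10/21, 4/21)
3. Y lies on line HW with HY:YW = 3:2 ⇒ Y = (2/5, 0)
4. D lies on line EH with ED:DH = 1:(-2) ⇒ D = (-1/7, 8/7)
through H parallel to VD: direction (-13/21, 20/21); meets YG at L = (-14/25, 12/5)
L = Y + t·(G−Y) with t = 12/5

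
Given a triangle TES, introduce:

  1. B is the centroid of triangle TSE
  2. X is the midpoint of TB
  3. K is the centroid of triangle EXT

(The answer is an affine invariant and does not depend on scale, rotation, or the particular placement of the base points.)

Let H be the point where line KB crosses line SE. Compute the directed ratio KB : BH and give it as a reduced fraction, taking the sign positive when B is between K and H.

Assign T = (0, 0), E = (1, 0), S = (0, 1) — the answer is frame-independent, so this choice is without loss of generality.
1. B is the centroid of triangle TSE ⇒ B = (1/3, 1/3)
2. X is the midpoint of TB ⇒ X = (1/6, 1/6)
3. K is the centroid of triangle EXT ⇒ K = (7/18, 1/18)
line KB meets SE at H = (1/4, 3/4)
B = K + t·(H−K) with t = 2/5, so KB:BH = 2/5:3/5

KB:BH = 2/3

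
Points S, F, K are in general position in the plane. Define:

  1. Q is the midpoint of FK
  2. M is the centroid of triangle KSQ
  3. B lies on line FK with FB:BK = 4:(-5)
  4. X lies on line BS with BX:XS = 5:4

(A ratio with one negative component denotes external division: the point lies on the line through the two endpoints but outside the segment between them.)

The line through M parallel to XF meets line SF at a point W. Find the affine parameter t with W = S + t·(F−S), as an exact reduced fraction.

Choose coordinates S = (0, 0), F = (1, 0), K = (0, 1).
1. Q is the midpoint of FK ⇒ Q = (1/2, 1/2)
2. M is the centroid of triangle KSQ ⇒ M = (1/6, 1/2)
3. B lies on line FK with FB:BK = 4:(-5) ⇒ B = (5, -4)
4. X lies on line BS with BX:XS = 5:4 ⇒ X = (20/9, -16/9)
through M parallel to XF: direction (-11/9, 16/9); meets SF at W = (49/96, 0)
W = S + t·(F−S) with t = 49/96

t = 49/96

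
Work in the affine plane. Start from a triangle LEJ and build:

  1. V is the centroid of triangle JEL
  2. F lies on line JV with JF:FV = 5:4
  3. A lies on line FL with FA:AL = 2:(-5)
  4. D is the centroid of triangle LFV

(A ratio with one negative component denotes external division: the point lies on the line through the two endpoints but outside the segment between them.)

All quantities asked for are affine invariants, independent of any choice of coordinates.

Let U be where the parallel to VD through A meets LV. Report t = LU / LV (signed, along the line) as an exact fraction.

Work in coordinates with L = (0, 0), E = (1, 0), J = (0, 1).
1. V is the centroid of triangle JEL ⇒ V = (1/3, 1/3)
2. F lies on line JV with JF:FV = 5:4 ⇒ F = (5/27, 17/27)
3. A lies on line FL with FA:AL = 2:(-5) ⇒ A = (25/81, 85/81)
4. D is the centroid of triangle LFV ⇒ D = (14/81, 26/81)
through A parallel to VD: direction (-13/81, -1/81); meets LV at U = (10/9, 10/9)
U = L + t·(V−L) with t = 10/3

t = 10/3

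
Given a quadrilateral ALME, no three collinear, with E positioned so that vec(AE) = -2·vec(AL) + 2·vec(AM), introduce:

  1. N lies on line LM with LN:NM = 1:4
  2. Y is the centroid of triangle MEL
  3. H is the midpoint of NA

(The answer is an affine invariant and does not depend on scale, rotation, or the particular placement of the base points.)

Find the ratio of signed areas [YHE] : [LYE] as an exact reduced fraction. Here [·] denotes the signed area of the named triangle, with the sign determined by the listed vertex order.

Set A = (0, 0), L = (1, 0), M = (0, 1), E = (-2, 2); any affine frame gives the same invariant.
1. N lies on line LM with LN:NM = 1:4 ⇒ N = (4/5, 1/5)
2. Y is the centroid of triangle MEL ⇒ Y = (-1/3, 1)
3. H is the midpoint of NA ⇒ H = (2/5, 1/10)
2·[YHE] = -23/30, 2·[LYE] = 1/3
[YHE]:[LYE] = -23/30:1/3 = -23/10

[YHE]:[LYE] = -23/10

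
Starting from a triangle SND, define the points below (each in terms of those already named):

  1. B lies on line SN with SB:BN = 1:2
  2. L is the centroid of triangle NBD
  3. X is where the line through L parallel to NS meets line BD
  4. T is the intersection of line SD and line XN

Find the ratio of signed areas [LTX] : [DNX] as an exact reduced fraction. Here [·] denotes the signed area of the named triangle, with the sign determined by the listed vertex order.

[LTX]:[DNX] = -1/21

Choose coordinates S = (0, 0), N = (1, 0), D = (0, 1).
1. B lies on line SN with SB:BN = 1:2 ⇒ B = (1/3, 0)
2. L is the centroid of triangle NBD ⇒ L = (4/9, 1/3)
3. X is where the line through L parallel to NS meets line BD ⇒ X = (2/9, 1/3)
4. T is the intersection of line SD and line XN ⇒ T = (0, 3/7)
2·[LTX] = 4/189, 2·[DNX] = -4/9
[LTX]:[DNX] = 4/189:-4/9 = -1/21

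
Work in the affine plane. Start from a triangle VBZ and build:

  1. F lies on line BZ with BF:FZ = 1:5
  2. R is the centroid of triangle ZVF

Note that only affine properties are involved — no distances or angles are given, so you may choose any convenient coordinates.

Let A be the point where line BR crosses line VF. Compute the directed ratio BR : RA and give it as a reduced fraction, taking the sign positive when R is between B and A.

BR:RA = -8/5

Assign V = (0, 0), B = (1, 0), Z = (0, 1) — the answer is frame-independent, so this choice is without loss of generality.
1. F lies on line BZ with BF:FZ = 1:5 ⇒ F = (5/6, 1/6)
2. R is the centroid of triangle ZVF ⇒ R = (5/18, 7/18)
line BR meets VF at A = (35/48, 7/48)
R = B + t·(A−B) with t = 8/3, so BR:RA = 8/3:-5/3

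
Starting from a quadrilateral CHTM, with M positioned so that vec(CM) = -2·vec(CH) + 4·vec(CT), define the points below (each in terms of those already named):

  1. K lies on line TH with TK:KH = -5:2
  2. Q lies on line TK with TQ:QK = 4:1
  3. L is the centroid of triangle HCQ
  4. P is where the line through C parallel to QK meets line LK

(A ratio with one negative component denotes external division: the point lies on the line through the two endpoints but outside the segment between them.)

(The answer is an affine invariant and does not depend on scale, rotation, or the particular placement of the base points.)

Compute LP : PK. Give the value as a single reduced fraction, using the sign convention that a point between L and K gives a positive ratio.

LP:PK = -2/3

Choose coordinates C = (0, 0), H = (1, 0), T = (0, 1), M = (-2, 4).
1. K lies on line TH with TK:KH = -5:2 ⇒ K = (5/3, -2/3)
2. Q lies on line TK with TQ:QK = 4:1 ⇒ Q = (4/3, -1/3)
3. L is the centroid of triangle HCQ ⇒ L = (7/9, -1/9)
4. P is where the line through C parallel to QK meets line LK ⇒ P = (-1, 1)
P = L + t·(K−L) with t = -2, so LP:PK = t:(1−t) = -2:3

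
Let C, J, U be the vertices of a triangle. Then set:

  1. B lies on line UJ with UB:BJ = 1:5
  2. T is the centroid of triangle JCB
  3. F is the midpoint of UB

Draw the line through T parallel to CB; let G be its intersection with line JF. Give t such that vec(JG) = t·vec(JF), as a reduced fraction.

t = 20/33

Assign C = (0, 0), J = (1, 0), U = (0, 1) — the answer is frame-independent, so this choice is without loss of generality.
1. B lies on line UJ with UB:BJ = 1:5 ⇒ B = (1/6, 5/6)
2. T is the centroid of triangle JCB ⇒ T = (7/18, 5/18)
3. F is the midpoint of UB ⇒ F = (1/12, 11/12)
through T parallel to CB: direction (1/6, 5/6); meets JF at G = (4/9, 5/9)
G = J + t·(F−J) with t = 20/33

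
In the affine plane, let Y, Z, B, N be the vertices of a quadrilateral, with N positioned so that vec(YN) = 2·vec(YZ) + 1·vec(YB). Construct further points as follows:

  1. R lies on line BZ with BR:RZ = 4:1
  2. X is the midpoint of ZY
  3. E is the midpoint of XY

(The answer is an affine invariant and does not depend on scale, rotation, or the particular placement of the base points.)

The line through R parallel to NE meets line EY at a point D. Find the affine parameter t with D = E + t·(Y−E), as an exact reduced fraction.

Work in coordinates with Y = (0, 0), Z = (1, 0), B = (0, 1), N = (2, 1).
1. R lies on line BZ with BR:RZ = 4:1 ⇒ R = (4/5, 1/5)
2. X is the midpoint of ZY ⇒ X = (1/2, 0)
3. E is the midpoint of XY ⇒ E = (1/4, 0)
through R parallel to NE: direction (-7/4, -1); meets EY at D = (9/20, 0)
D = E + t·(Y−E) with t = -4/5

t = -4/5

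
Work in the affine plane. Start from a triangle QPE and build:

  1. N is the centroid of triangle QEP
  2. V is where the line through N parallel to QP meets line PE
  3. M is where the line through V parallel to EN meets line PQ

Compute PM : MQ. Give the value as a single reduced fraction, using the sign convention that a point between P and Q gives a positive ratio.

Set Q = (0, 0), P = (1, 0), E = (0, 1); any affine frame gives the same invariant.
1. N is the centroid of triangle QEP ⇒ N = (1/3, 1/3)
2. V is where the line through N parallel to QP meets line PE ⇒ V = (2/3, 1/3)
3. M is where the line through V parallel to EN meets line PQ ⇒ M = (5/6, 0)
M = P + t·(Q−P) with t = 1/6, so PM:MQ = t:(1−t) = 1/6:5/6

PM:MQ = 1/5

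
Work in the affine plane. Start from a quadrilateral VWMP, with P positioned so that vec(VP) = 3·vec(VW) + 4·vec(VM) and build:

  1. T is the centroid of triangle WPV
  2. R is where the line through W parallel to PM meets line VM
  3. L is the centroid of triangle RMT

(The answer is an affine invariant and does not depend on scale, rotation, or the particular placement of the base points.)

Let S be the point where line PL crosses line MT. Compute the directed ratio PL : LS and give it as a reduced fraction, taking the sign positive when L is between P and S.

PL:LS = -35/8

Set V = (0, 0), W = (1, 0), M = (0, 1), P = (3, 4); any affine frame gives the same invariant.
1. T is the centroid of triangle WPV ⇒ T = (4/3, 4/3)
2. R is where the line through W parallel to PM meets line VM ⇒ R = (0, -1)
3. L is the centroid of triangle RMT ⇒ L = (4/9, 4/9)
line PL meets MT at S = (36/35, 44/35)
L = P + t·(S−P) with t = 35/27, so PL:LS = 35/27:-8/27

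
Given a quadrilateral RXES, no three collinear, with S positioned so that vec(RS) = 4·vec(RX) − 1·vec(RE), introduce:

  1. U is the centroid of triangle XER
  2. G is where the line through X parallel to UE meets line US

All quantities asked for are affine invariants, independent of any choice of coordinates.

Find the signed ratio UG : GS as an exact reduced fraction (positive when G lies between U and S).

Assign R = (0, 0), X = (1, 0), E = (0, 1), S = (4, -1) — the answer is frame-independent, so this choice is without loss of generality.
1. U is the centroid of triangle XER ⇒ U = (1/3, 1/3)
2. G is where the line through X parallel to UE meets line US ⇒ G = (17/18, 1/9)
G = U + t·(S−U) with t = 1/6, so UG:GS = t:(1−t) = 1/6:5/6

UG:GS = 1/5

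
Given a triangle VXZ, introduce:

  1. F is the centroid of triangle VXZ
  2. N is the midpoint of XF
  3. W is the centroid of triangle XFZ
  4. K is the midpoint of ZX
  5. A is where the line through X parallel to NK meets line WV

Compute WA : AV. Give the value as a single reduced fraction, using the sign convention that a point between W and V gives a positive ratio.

Choose coordinates V = (0, 0), X = (1, 0), Z = (0, 1).
1. F is the centroid of triangle VXZ ⇒ F = (1/3, 1/3)
2. N is the midpoint of XF ⇒ N = (2/3, 1/6)
3. W is the centroid of triangle XFZ ⇒ W = (4/9, 4/9)
4. K is the midpoint of ZX ⇒ K = (1/2, 1/2)
5. A is where the line through X parallel to NK meets line WV ⇒ A = (2/3, 2/3)
A = W + t·(V−W) with t = -1/2, so WA:AV = t:(1−t) = -1/2:3/2

WA:AV = -1/3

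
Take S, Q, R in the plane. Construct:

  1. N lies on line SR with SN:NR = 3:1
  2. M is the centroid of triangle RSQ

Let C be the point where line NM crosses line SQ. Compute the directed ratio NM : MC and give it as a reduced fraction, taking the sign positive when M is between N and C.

Assign S = (0, 0), Q = (1, 0), R = (0, 1) — the answer is frame-independent, so this choice is without loss of generality.
1. N lies on line SR with SN:NR = 3:1 ⇒ N = (0, 3/4)
2. M is the centroid of triangle RSQ ⇒ M = (1/3, 1/3)
line NM meets SQ at C = (3/5, 0)
M = N + t·(C−N) with t = 5/9, so NM:MC = 5/9:4/9

NM:MC = 5/4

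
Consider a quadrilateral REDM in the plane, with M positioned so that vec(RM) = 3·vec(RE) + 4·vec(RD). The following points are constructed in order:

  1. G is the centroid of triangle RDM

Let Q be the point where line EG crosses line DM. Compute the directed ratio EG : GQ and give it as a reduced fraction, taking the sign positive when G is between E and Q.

Choose coordinates R = (0, 0), E = (1, 0), D = (0, 1), M = (3, 4).
1. G is the centroid of triangle RDM ⇒ G = (1, 5/3)
line EG meets DM at Q = (1, 2)
G = E + t·(Q−E) with t = 5/6, so EG:GQ = 5/6:1/6

EG:GQ = 5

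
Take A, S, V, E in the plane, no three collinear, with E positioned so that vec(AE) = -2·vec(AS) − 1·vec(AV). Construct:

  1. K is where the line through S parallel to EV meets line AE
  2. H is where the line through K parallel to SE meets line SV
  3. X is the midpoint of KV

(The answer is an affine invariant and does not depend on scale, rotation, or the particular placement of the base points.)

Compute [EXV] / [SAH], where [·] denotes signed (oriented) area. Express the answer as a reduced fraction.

Work in coordinates with A = (0, 0), S = (1, 0), V = (0, 1), E = (-2, -1).
1. K is where the line through S parallel to EV meets line AE ⇒ K = (2, 1)
2. H is where the line through K parallel to SE meets line SV ⇒ H = (1/2, 1/2)
3. X is the midpoint of KV ⇒ X = (1, 1)
2·[EXV] = 2, 2·[SAH] = -1/2
[EXV]:[SAH] = 2:-1/2 = -4

[EXV]:[SAH] = -4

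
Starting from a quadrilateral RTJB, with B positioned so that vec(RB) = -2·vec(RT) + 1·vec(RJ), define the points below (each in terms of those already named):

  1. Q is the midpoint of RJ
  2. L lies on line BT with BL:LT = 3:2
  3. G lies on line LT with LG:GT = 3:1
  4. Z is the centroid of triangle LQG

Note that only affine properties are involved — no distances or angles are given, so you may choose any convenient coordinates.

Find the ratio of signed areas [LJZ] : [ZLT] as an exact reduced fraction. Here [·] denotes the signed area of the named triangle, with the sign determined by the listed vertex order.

[LJZ]:[ZLT] = -7/2

Choose coordinates R = (0, 0), T = (1, 0), J = (0, 1), B = (-2, 1).
1. Q is the midpoint of RJ ⇒ Q = (0, 1/2)
2. L lies on line BT with BL:LT = 3:2 ⇒ L = (-1/5, 2/5)
3. G lies on line LT with LG:GT = 3:1 ⇒ G = (7/10, 1/10)
4. Z is the centroid of triangle LQG ⇒ Z = (1/6, 1/3)
2·[LJZ] = -7/30, 2·[ZLT] = 1/15
[LJZ]:[ZLT] = -7/30:1/15 = -7/2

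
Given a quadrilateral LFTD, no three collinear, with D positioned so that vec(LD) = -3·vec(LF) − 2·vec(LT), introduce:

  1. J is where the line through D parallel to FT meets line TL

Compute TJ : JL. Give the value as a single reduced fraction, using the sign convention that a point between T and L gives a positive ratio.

Set L = (0, 0), F = (1, 0), T = (0, 1), D = (-3, -2); any affine frame gives the same invariant.
1. J is where the line through D parallel to FT meets line TL ⇒ J = (0, -5)
J = T + t·(L−T) with t = 6, so TJ:JL = t:(1−t) = 6:-5

TJ:JL = -6/5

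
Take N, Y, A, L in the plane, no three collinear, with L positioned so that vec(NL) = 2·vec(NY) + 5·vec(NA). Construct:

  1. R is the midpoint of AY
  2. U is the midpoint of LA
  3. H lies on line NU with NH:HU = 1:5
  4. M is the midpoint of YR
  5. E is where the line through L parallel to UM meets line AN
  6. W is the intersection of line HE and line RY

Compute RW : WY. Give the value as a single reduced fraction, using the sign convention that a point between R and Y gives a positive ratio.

Work in coordinates with N = (0, 0), Y = (1, 0), A = (0, 1), L = (2, 5).
1. R is the midpoint of AY ⇒ R = (1/2, 1/2)
2. U is the midpoint of LA ⇒ U = (1, 3)
3. H lies on line NU with NH:HU = 1:5 ⇒ H = (1/6, 1/2)
4. M is the midpoint of YR ⇒ M = (3/4, 1/4)
5. E is where the line through L parallel to UM meets line AN ⇒ E = (0, -17)
6. W is the intersection of line HE and line RY ⇒ W = (9/53, 44/53)
W = R + t·(Y−R) with t = -35/53, so RW:WY = t:(1−t) = -35/53:88/53

RW:WY = -35/88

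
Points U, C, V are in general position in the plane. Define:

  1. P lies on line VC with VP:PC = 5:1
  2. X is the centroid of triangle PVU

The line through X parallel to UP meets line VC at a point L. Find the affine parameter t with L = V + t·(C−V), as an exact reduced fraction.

Set U = (0, 0), C = (1, 0), V = (0, 1); any affine frame gives the same invariant.
1. P lies on line VC with VP:PC = 5:1 ⇒ P = (5/6, 1/6)
2. X is the centroid of triangle PVU ⇒ X = (5/18, 7/18)
through X parallel to UP: direction (5/6, 1/6); meets VC at L = (5/9, 4/9)
L = V + t·(C−V) with t = 5/9

t = 5/9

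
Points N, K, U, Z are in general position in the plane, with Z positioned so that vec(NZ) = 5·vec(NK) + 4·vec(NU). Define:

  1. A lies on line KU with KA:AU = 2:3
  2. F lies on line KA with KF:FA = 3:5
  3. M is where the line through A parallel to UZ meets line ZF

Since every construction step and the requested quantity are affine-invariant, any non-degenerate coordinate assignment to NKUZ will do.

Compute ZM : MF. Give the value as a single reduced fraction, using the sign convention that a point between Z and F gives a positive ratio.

Assign N = (0, 0), K = (1, 0), U = (0, 1), Z = (5, 4) — the answer is frame-independent, so this choice is without loss of generality.
1. A lies on line KU with KA:AU = 2:3 ⇒ A = (3/5, 2/5)
2. F lies on line KA with KF:FA = 3:5 ⇒ F = (17/20, 3/20)
3. M is where the line through A parallel to UZ meets line ZF ⇒ M = (176/85, 109/85)
M = Z + t·(F−Z) with t = 12/17, so ZM:MF = t:(1−t) = 12/17:5/17

ZM:MF = 12/5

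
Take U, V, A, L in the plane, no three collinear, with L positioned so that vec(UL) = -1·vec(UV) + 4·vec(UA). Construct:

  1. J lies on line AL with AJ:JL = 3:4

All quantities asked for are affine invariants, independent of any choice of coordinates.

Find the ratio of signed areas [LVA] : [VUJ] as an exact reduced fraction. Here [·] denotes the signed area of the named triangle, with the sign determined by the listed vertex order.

[LVA]:[VUJ] = 7/8

Set U = (0, 0), V = (1, 0), A = (0, 1), L = (-1, 4); any affine frame gives the same invariant.
1. J lies on line AL with AJ:JL = 3:4 ⇒ J = (-3/7, 16/7)
2·[LVA] = -2, 2·[VUJ] = -16/7
[LVA]:[VUJ] = -2:-16/7 = 7/8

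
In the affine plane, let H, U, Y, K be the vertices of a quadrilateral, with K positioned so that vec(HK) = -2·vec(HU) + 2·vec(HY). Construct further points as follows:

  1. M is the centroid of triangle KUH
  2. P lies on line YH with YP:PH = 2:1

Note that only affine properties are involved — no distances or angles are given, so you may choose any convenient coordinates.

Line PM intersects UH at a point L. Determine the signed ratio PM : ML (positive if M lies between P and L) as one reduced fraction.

PM:ML = -1/2

Set H = (0, 0), U = (1, 0), Y = (0, 1), K = (-2, 2); any affine frame gives the same invariant.
1. M is the centroid of triangle KUH ⇒ M = (-1/3, 2/3)
2. P lies on line YH with YP:PH = 2:1 ⇒ P = (0, 1/3)
line PM meets UH at L = (1/3, 0)
M = P + t·(L−P) with t = -1, so PM:ML = -1:2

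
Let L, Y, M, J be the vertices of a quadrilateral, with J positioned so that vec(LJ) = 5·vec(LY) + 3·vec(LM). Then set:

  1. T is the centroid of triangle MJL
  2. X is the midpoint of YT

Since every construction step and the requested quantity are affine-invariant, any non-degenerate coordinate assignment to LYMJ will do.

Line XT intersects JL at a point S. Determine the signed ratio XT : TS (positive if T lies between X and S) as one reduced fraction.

XT:TS = -7/5

Work in coordinates with L = (0, 0), Y = (1, 0), M = (0, 1), J = (5, 3).
1. T is the centroid of triangle MJL ⇒ T = (5/3, 4/3)
2. X is the midpoint of YT ⇒ X = (4/3, 2/3)
line XT meets JL at S = (10/7, 6/7)
T = X + t·(S−X) with t = 7/2, so XT:TS = 7/2:-5/2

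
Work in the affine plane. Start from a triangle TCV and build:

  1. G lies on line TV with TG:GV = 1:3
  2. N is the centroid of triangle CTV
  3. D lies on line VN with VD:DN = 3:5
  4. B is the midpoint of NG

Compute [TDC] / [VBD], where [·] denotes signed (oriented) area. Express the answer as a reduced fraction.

[TDC]:[VBD] = -16

Assign T = (0, 0), C = (1, 0), V = (0, 1) — the answer is frame-independent, so this choice is without loss of generality.
1. G lies on line TV with TG:GV = 1:3 ⇒ G = (0, 1/4)
2. N is the centroid of triangle CTV ⇒ N = (1/3, 1/3)
3. D lies on line VN with VD:DN = 3:5 ⇒ D = (1/8, 3/4)
4. B is the midpoint of NG ⇒ B = (1/6, 7/24)
2·[TDC] = -3/4, 2·[VBD] = 3/64
[TDC]:[VBD] = -3/4:3/64 = -16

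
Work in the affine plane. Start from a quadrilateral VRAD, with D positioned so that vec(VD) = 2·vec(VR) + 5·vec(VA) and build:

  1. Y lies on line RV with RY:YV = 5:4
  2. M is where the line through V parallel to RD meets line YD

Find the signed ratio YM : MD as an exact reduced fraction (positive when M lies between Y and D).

Work in coordinates with V = (0, 0), R = (1, 0), A = (0, 1), D = (2, 5).
1. Y lies on line RV with RY:YV = 5:4 ⇒ Y = (4/9, 0)
2. M is where the line through V parallel to RD meets line YD ⇒ M = (-4/5, -4)
M = Y + t·(D−Y) with t = -4/5, so YM:MD = t:(1−t) = -4/5:9/5

YM:MD = -4/9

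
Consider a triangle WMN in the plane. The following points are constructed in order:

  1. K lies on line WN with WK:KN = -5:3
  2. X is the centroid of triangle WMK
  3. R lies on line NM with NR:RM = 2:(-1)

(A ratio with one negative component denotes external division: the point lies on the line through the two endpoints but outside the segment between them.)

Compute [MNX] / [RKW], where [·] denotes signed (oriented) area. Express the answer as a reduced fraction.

[MNX]:[RKW] = -1/30

Work in coordinates with W = (0, 0), M = (1, 0), N = (0, 1).
1. K lies on line WN with WK:KN = -5:3 ⇒ K = (0, 5/2)
2. X is the centroid of triangle WMK ⇒ X = (1/3, 5/6)
3. R lies on line NM with NR:RM = 2:(-1) ⇒ R = (2, -1)
2·[MNX] = -1/6, 2·[RKW] = 5
[MNX]:[RKW] = -1/6:5 = -1/30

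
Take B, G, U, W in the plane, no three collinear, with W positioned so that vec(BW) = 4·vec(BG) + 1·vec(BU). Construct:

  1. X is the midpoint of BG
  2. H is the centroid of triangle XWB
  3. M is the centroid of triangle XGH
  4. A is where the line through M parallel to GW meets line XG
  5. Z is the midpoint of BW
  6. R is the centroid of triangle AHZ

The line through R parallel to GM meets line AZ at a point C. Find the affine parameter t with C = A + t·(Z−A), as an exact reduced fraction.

Choose coordinates B = (0, 0), G = (1, 0), U = (0, 1), W = (4, 1).
1. X is the midpoint of BG ⇒ X = (1/2, 0)
2. H is the centroid of triangle XWB ⇒ H = (3/2, 1/3)
3. M is the centroid of triangle XGH ⇒ M = (1, 1/9)
4. A is where the line through M parallel to GW meets line XG ⇒ A = (2/3, 0)
5. Z is the midpoint of BW ⇒ Z = (2, 1/2)
6. R is the centroid of triangle AHZ ⇒ R = (25/18, 5/18)
through R parallel to GM: direction (0, 1/9); meets AZ at C = (25/18, 13/48)
C = A + t·(Z−A) with t = 13/24

t = 13/24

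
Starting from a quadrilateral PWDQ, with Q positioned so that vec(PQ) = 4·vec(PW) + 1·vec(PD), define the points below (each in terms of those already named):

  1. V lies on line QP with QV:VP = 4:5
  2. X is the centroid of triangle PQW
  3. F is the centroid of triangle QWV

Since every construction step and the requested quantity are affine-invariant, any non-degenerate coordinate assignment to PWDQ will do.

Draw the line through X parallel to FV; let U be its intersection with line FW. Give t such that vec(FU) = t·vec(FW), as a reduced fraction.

Assign P = (0, 0), W = (1, 0), D = (0, 1), Q = (4, 1) — the answer is frame-independent, so this choice is without loss of generality.
1. V lies on line QP with QV:VP = 4:5 ⇒ V = (20/9, 5/9)
2. X is the centroid of triangle PQW ⇒ X = (5/3, 1/3)
3. F is the centroid of triangle QWV ⇒ F = (65/27, 14/27)
through X parallel to FV: direction (-5/27, 1/27); meets FW at U = (295/162, 49/162)
U = F + t·(W−F) with t = 5/12

t = 5/12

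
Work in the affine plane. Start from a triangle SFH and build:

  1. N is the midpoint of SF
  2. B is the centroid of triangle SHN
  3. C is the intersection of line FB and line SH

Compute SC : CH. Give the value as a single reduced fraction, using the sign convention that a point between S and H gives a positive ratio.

SC:CH = 2/3

Choose coordinates S = (0, 0), F = (1, 0), H = (0, 1).
1. N is the midpoint of SF ⇒ N = (1/2, 0)
2. B is the centroid of triangle SHN ⇒ B = (1/6, 1/3)
3. C is the intersection of line FB and line SH ⇒ C = (0, 2/5)
C = S + t·(H−S) with t = 2/5, so SC:CH = t:(1−t) = 2/5:3/5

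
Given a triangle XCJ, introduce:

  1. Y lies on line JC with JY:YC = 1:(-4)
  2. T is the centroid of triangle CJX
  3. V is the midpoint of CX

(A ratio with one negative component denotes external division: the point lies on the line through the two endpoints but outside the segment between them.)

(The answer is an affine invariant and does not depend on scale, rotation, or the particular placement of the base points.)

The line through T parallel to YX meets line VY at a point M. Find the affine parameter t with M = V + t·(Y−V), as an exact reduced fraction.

t = 1/6

Set X = (0, 0), C = (1, 0), J = (0, 1); any affine frame gives the same invariant.
1. Y lies on line JC with JY:YC = 1:(-4) ⇒ Y = (-1/3, 4/3)
2. T is the centroid of triangle CJX ⇒ T = (1/3, 1/3)
3. V is the midpoint of CX ⇒ V = (1/2, 0)
through T parallel to YX: direction (1/3, -4/3); meets VY at M = (13/36, 2/9)
M = V + t·(Y−V) with t = 1/6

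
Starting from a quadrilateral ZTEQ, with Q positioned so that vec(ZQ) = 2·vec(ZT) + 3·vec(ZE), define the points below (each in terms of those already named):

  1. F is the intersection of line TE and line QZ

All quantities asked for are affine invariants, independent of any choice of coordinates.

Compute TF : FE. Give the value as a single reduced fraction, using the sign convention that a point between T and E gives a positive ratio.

Assign Z = (0, 0), T = (1, 0), E = (0, 1), Q = (2, 3) — the answer is frame-independent, so this choice is without loss of generality.
1. F is the intersection of line TE and line QZ ⇒ F = (2/5, 3/5)
F = T + t·(E−T) with t = 3/5, so TF:FE = t:(1−t) = 3/5:2/5

TF:FE = 3/2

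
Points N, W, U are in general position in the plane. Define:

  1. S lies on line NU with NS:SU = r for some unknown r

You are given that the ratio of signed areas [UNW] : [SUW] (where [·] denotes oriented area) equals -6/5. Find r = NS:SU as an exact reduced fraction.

Choose coordinates N = (0, 0), W = (1, 0), U = (0, 1).
1. With NS:SU = r, write λ = r/(r+1) so S = N + λ·(U−N); S is affine-linear in λ
Every point depending on S is an affine combination of S and λ-independent points, so each such coordinate is linear in λ; the λ² term in each signed area is a multiple of (U−N)×(U−N) = 0, so 2·[UNW] and 2·[SUW] are each linear in λ. Evaluating at λ=0 and λ=1:
  2·[UNW] = 1,   2·[SUW] = λ − 1
So [UNW]:[SUW] = (1) / (λ − 1). Setting this equal to -6/5:
  1 = -6/5·(λ − 1)  ⇒  λ = 1/6
Then r = λ/(1−λ) = (1/6)/(5/6) = 1/5. Check: with r = 1/5, S = (0, 1/6) and [UNW]:[SUW] = -6/5 as required.

r = 1/5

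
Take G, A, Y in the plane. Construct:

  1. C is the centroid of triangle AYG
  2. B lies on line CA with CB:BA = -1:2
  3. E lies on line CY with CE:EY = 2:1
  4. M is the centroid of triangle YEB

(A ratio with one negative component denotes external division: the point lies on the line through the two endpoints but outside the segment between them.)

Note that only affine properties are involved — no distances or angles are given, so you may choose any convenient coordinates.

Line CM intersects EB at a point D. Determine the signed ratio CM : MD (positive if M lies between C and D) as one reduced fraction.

CM:MD = -7

Set G = (0, 0), A = (1, 0), Y = (0, 1); any affine frame gives the same invariant.
1. C is the centroid of triangle AYG ⇒ C = (1/3, 1/3)
2. B lies on line CA with CB:BA = -1:2 ⇒ B = (-1/3, 2/3)
3. E lies on line CY with CE:EY = 2:1 ⇒ E = (1/9, 7/9)
4. M is the centroid of triangle YEB ⇒ M = (-2/27, 22/27)
line CM meets EB at D = (-1/63, 47/63)
M = C + t·(D−C) with t = 7/6, so CM:MD = 7/6:-1/6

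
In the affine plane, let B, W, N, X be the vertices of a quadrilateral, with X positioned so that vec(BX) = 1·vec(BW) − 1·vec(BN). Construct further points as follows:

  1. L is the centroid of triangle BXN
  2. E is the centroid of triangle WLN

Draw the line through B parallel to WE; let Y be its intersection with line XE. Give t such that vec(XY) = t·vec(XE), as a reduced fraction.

t = 2/5

Assign B = (0, 0), W = (1, 0), N = (0, 1), X = (1, -1) — the answer is frame-independent, so this choice is without loss of generality.
1. L is the centroid of triangle BXN ⇒ L = (1/3, 0)
2. E is the centroid of triangle WLN ⇒ E = (4/9, 1/3)
through B parallel to WE: direction (-5/9, 1/3); meets XE at Y = (7/9, -7/15)
Y = X + t·(E−X) with t = 2/5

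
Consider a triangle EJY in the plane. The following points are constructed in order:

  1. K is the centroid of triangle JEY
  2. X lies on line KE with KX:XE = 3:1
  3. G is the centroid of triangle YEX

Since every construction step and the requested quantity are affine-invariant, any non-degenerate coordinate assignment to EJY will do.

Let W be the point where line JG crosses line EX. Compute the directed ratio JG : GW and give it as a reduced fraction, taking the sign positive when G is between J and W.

JG:GW = -4

Choose coordinates E = (0, 0), J = (1, 0), Y = (0, 1).
1. K is the centroid of triangle JEY ⇒ K = (1/3, 1/3)
2. X lies on line KE with KX:XE = 3:1 ⇒ X = (1/12, 1/12)
3. G is the centroid of triangle YEX ⇒ G = (1/36, 13/36)
line JG meets EX at W = (13/48, 13/48)
G = J + t·(W−J) with t = 4/3, so JG:GW = 4/3:-1/3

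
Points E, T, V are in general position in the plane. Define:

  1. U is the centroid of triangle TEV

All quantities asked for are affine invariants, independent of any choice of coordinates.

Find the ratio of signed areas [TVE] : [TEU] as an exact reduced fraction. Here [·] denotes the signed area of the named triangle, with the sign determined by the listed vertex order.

[TVE]:[TEU] = -3

Assign E = (0, 0), T = (1, 0), V = (0, 1) — the answer is frame-independent, so this choice is without loss of generality.
1. U is the centroid of triangle TEV ⇒ U = (1/3, 1/3)
2·[TVE] = 1, 2·[TEU] = -1/3
[TVE]:[TEU] = 1:-1/3 = -3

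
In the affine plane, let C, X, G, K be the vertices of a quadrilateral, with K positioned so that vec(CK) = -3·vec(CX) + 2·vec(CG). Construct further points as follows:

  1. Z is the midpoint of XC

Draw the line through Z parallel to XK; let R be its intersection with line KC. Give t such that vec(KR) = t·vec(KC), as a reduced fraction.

t = 1/2

Choose coordinates C = (0, 0), X = (1, 0), G = (0, 1), K = (-3, 2).
1. Z is the midpoint of XC ⇒ Z = (1/2, 0)
through Z parallel to XK: direction (-4, 2); meets KC at R = (-3/2, 1)
R = K + t·(C−K) with t = 1/2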